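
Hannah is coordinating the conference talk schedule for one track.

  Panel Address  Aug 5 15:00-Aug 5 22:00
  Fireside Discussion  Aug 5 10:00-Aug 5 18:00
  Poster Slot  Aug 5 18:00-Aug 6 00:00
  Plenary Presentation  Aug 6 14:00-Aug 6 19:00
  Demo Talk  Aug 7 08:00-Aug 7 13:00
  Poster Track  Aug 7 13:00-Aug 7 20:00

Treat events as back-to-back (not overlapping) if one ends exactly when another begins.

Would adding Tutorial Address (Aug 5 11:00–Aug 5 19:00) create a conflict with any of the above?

Yes — it overlaps Fireside Discussion, Panel Address, Poster Slot

Fireside Discussion: starts Aug 5 10:00 before Tutorial Address ends Aug 5 19:00, and ends Aug 5 18:00 after Tutorial Address starts Aug 5 11:00 → overlap.
Panel Address: starts Aug 5 15:00 before Tutorial Address ends Aug 5 19:00, and ends Aug 5 22:00 after Tutorial Address starts Aug 5 11:00 → overlap.
Poster Slot: starts Aug 5 18:00 before Tutorial Address ends Aug 5 19:00, and ends Aug 6 00:00 after Tutorial Address starts Aug 5 11:00 → overlap.
Plenary Presentation: starts Aug 6 14:00 at or after Tutorial Address ends Aug 5 19:00 → clear.
Demo Talk: starts Aug 7 08:00 at or after Tutorial Address ends Aug 5 19:00 → clear.
Poster Track: starts Aug 7 13:00 at or after Tutorial Address ends Aug 5 19:00 → clear.
Tutorial Address overlaps Panel Address, Fireside Discussion, Poster Slot.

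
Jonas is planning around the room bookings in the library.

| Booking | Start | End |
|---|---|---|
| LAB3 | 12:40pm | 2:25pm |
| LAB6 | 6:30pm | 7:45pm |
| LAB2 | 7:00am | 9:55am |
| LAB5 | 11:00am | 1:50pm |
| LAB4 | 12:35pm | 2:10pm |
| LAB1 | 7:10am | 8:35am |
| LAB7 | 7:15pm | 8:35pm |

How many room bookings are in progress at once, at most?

3

Walk through starts and ends in time order (an end at T is processed before a start at T):
7:00am start LAB2 → 1
7:10am start LAB1 → 2
8:35am end LAB1 → 1
9:55am end LAB2 → 0
11:00am start LAB5 → 1
12:35pm start LAB4 → 2
12:40pm start LAB3 → 3
1:50pm end LAB5 → 2
2:10pm end LAB4 → 1
2:25pm end LAB3 → 0
6:30pm start LAB6 → 1
7:15pm start LAB7 → 2
7:45pm end LAB6 → 1
8:35pm end LAB7 → 0
Peak is 3, at 12:40pm (LAB3, LAB4, LAB5).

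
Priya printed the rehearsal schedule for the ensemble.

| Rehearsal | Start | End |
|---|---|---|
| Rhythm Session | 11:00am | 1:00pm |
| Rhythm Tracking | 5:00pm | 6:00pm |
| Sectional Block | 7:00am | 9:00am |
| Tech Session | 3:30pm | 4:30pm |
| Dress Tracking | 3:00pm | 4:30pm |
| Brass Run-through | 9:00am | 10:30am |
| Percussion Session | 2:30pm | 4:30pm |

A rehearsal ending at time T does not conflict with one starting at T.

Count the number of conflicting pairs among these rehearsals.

Two intervals overlap when each starts before the other ends.
Sorted by start: Sectional Block, Brass Run-through, Rhythm Session, Percussion Session, Dress Tracking, Tech Session, Rhythm Tracking.
Brass Run-through starts exactly when Sectional Block ends (back-to-back, no overlap), so Sectional Block has no further overlaps.
Rhythm Session starts after Brass Run-through ends, so Brass Run-through has no further overlaps.
Percussion Session starts after Rhythm Session ends, so Rhythm Session has no further overlaps.
Dress Tracking starts before Percussion Session ends → Percussion Session and Dress Tracking overlap.
Tech Session starts before Percussion Session ends → Percussion Session and Tech Session overlap.
Rhythm Tracking starts after Percussion Session ends.
Tech Session starts before Dress Tracking ends → Dress Tracking and Tech Session overlap.
Rhythm Tracking starts after Dress Tracking ends.
Rhythm Tracking starts after Tech Session ends.
Overlapping pairs: Dress Tracking & Percussion Session, Dress Tracking & Tech Session, Percussion Session & Tech Session — 3 in total.

3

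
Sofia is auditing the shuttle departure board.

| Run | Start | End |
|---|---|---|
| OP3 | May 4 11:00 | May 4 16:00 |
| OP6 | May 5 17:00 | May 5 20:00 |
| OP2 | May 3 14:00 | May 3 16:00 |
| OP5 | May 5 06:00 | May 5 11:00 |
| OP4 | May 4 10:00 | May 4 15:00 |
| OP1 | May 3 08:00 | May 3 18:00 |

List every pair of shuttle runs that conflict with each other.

Check each pair: they overlap iff neither finishes before the other starts.
Sorted by start: OP1, OP2, OP4, OP3, OP5, OP6.
OP2 starts before OP1 ends → OP1 and OP2 overlap.
OP4 starts after OP1 ends, so OP1 has no further overlaps.
OP4 starts after OP2 ends, so OP2 has no further overlaps.
OP3 starts before OP4 ends → OP4 and OP3 overlap.
OP5 starts after OP4 ends, so OP4 has no further overlaps.
OP5 starts after OP3 ends, so OP3 has no further overlaps.
OP6 starts after OP5 ends.

OP1 & OP2, OP3 & OP4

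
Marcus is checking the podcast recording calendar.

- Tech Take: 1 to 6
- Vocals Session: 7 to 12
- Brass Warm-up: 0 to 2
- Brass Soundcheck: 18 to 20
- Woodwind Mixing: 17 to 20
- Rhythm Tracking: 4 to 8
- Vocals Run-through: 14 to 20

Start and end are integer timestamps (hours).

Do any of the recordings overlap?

Yes

Check each pair: they overlap iff neither finishes before the other starts.
Sorted by start: Brass Warm-up, Tech Take, Rhythm Tracking, Vocals Session, Vocals Run-through, Woodwind Mixing, Brass Soundcheck.
Tech Take starts before Brass Warm-up ends → Brass Warm-up and Tech Take overlap.
That's a conflict, so the schedule is not conflict-free.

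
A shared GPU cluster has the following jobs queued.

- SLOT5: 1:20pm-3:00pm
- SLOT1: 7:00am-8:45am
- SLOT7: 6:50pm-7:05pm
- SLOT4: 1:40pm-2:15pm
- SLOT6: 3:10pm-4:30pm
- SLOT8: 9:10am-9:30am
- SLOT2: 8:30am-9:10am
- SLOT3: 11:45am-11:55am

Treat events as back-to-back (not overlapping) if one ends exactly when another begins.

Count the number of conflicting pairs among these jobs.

2

Two intervals overlap when each starts before the other ends.
Sorted by start: SLOT1, SLOT2, SLOT8, SLOT3, SLOT5, SLOT4, SLOT6, SLOT7.
SLOT2 starts before SLOT1 ends → SLOT1 and SLOT2 overlap.
SLOT8 starts after SLOT1 ends; SLOT1 is clear from here.
SLOT8 starts exactly when SLOT2 ends (back-to-back, no overlap); SLOT2 is clear from here.
SLOT3 starts after SLOT8 ends; SLOT8 is clear from here.
SLOT5 starts after SLOT3 ends; SLOT3 is clear from here.
SLOT4 starts before SLOT5 ends → SLOT5 and SLOT4 overlap.
SLOT6 starts after SLOT5 ends; SLOT5 is clear from here.
SLOT6 starts after SLOT4 ends; SLOT4 is clear from here.
SLOT7 starts after SLOT6 ends.
Overlapping pairs: SLOT1 & SLOT2, SLOT4 & SLOT5 — 2 in total.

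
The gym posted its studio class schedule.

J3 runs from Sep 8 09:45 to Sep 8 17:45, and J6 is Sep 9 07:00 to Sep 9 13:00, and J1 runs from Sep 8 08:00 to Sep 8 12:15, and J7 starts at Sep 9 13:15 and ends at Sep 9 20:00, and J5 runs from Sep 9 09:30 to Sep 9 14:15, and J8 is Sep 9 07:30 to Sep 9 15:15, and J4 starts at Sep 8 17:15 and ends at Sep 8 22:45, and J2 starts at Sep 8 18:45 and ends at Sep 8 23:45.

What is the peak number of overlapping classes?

3

Sort all start/end points and keep a running count:
Sep 8 08:00 start J1 → 1
Sep 8 09:45 start J3 → 2
Sep 8 12:15 end J1 → 1
Sep 8 17:15 start J4 → 2
Sep 8 17:45 end J3 → 1
Sep 8 18:45 start J2 → 2
Sep 8 22:45 end J4 → 1
Sep 8 23:45 end J2 → 0
Sep 9 07:00 start J6 → 1
Sep 9 07:30 start J8 → 2
Sep 9 09:30 start J5 → 3
Sep 9 13:00 end J6 → 2
Sep 9 13:15 start J7 → 3
Sep 9 14:15 end J5 → 2
Sep 9 15:15 end J8 → 1
Sep 9 20:00 end J7 → 0
Peak is 3, at Sep 9 09:30 (J5, J6, J8).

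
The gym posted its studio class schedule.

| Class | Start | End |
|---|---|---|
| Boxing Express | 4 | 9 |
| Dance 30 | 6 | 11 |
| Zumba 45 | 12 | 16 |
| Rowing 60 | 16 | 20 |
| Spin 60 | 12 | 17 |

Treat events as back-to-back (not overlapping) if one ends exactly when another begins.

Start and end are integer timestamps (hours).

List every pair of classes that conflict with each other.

Two intervals overlap when each starts before the other ends.
Sorted by start: Boxing Express, Dance 30, Zumba 45, Spin 60, Rowing 60.
Dance 30 starts before Boxing Express ends → Boxing Express and Dance 30 overlap.
Zumba 45 starts after Boxing Express ends, so nothing later overlaps Boxing Express either.
Zumba 45 starts after Dance 30 ends, so nothing later overlaps Dance 30 either.
Spin 60 starts before Zumba 45 ends → Zumba 45 and Spin 60 overlap.
Rowing 60 starts exactly when Zumba 45 ends (back-to-back, no overlap).
Rowing 60 starts before Spin 60 ends → Spin 60 and Rowing 60 overlap.

Boxing Express & Dance 30, Rowing 60 & Spin 60, Spin 60 & Zumba 45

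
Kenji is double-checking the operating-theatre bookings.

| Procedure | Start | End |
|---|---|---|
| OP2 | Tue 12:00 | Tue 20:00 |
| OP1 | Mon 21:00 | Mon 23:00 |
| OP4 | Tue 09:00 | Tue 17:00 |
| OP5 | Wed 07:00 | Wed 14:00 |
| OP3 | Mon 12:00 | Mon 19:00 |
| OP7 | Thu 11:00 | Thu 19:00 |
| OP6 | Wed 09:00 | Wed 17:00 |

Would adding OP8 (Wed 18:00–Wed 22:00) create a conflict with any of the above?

OP3: ends Mon 19:00 at or before OP8 starts Wed 18:00 → clear.
OP1: ends Mon 23:00 at or before OP8 starts Wed 18:00 → clear.
OP4: ends Tue 17:00 at or before OP8 starts Wed 18:00 → clear.
OP2: ends Tue 20:00 at or before OP8 starts Wed 18:00 → clear.
OP5: ends Wed 14:00 at or before OP8 starts Wed 18:00 → clear.
OP6: ends Wed 17:00 at or before OP8 starts Wed 18:00 → clear.
OP7: starts Thu 11:00 at or after OP8 ends Wed 22:00 → clear.

No — it doesn't clash with anything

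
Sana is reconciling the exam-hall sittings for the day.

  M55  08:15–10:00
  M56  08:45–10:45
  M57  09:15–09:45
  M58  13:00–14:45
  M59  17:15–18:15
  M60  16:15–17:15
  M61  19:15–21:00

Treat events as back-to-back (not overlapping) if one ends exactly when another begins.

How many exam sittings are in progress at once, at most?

Sort all start/end points and keep a running count:
08:15 start M55 → 1
08:45 start M56 → 2
09:15 start M57 → 3
09:45 end M57 → 2
10:00 end M55 → 1
10:45 end M56 → 0
13:00 start M58 → 1
14:45 end M58 → 0
16:15 start M60 → 1
17:15 end M60 → 0
17:15 start M59 → 1
18:15 end M59 → 0
19:15 start M61 → 1
21:00 end M61 → 0
Peak is 3, at 09:15 (M55, M56, M57).

3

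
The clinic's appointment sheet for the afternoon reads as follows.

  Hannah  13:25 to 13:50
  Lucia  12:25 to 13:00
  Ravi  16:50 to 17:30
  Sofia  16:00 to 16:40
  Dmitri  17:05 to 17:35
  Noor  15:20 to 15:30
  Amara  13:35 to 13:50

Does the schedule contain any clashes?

Sorted by start: Lucia, Hannah, Amara, Noor, Sofia, Ravi, Dmitri.
Hannah starts after Lucia ends — done with Lucia.
Amara starts before Hannah ends → Hannah and Amara overlap.
That's a conflict, so the schedule is not conflict-free.

Yes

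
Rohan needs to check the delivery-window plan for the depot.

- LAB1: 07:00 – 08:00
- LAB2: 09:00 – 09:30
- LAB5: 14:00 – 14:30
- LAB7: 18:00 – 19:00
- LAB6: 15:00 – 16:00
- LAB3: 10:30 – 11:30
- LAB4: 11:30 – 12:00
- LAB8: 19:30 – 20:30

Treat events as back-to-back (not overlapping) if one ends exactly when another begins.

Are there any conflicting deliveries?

No

Two intervals overlap when each starts before the other ends.
Sorted by start: LAB1, LAB2, LAB3, LAB4, LAB5, LAB6, LAB7, LAB8.
LAB2 starts after LAB1 ends, so LAB1 has no further overlaps.
LAB3 starts after LAB2 ends, so LAB2 has no further overlaps.
LAB4 starts exactly when LAB3 ends (back-to-back, no overlap), so LAB3 has no further overlaps.
LAB5 starts after LAB4 ends, so LAB4 has no further overlaps.
LAB6 starts after LAB5 ends, so LAB5 has no further overlaps.
LAB7 starts after LAB6 ends, so LAB6 has no further overlaps.
LAB8 starts after LAB7 ends.
Every pair is clear; the schedule has no overlaps.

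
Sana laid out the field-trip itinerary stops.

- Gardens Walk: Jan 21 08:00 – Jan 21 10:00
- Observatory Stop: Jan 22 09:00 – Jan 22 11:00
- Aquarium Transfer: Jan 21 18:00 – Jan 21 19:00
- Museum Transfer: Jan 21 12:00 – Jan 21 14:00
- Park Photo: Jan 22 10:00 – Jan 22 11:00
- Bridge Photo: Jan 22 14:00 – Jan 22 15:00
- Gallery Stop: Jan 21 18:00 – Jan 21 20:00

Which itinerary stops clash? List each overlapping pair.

Aquarium Transfer & Gallery Stop, Observatory Stop & Park Photo

Sorted by start: Gardens Walk, Museum Transfer, Gallery Stop, Aquarium Transfer, Observatory Stop, Park Photo, Bridge Photo.
Museum Transfer starts after Gardens Walk ends, so nothing later overlaps Gardens Walk either.
Gallery Stop starts after Museum Transfer ends, so nothing later overlaps Museum Transfer either.
Aquarium Transfer starts before Gallery Stop ends → Gallery Stop and Aquarium Transfer overlap.
Observatory Stop starts after Gallery Stop ends, so nothing later overlaps Gallery Stop either.
Observatory Stop starts after Aquarium Transfer ends, so nothing later overlaps Aquarium Transfer either.
Park Photo starts before Observatory Stop ends → Observatory Stop and Park Photo overlap.
Bridge Photo starts after Observatory Stop ends.
Bridge Photo starts after Park Photo ends.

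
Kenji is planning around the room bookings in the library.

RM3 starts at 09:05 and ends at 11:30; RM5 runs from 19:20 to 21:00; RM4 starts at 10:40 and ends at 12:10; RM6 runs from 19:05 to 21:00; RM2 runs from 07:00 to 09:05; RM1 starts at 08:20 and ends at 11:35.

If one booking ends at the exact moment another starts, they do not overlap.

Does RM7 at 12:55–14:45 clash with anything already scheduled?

RM2: ends 09:05 at or before RM7 starts 12:55 → clear.
RM1: ends 11:35 at or before RM7 starts 12:55 → clear.
RM3: ends 11:30 at or before RM7 starts 12:55 → clear.
RM4: ends 12:10 at or before RM7 starts 12:55 → clear.
RM6: starts 19:05 at or after RM7 ends 14:45 → clear.
RM5: starts 19:20 at or after RM7 ends 14:45 → clear.

No — it doesn't clash with anything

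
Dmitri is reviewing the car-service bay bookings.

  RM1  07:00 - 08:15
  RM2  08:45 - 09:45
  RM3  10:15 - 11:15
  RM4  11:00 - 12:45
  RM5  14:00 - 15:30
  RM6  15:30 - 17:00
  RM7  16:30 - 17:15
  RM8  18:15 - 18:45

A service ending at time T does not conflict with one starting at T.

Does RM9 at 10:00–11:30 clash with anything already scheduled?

RM1: ends 08:15 at or before RM9 starts 10:00 → clear.
RM2: ends 09:45 at or before RM9 starts 10:00 → clear.
RM3: starts 10:15 before RM9 ends 11:30, and ends 11:15 after RM9 starts 10:00 → overlap.
RM4: starts 11:00 before RM9 ends 11:30, and ends 12:45 after RM9 starts 10:00 → overlap.
RM5: starts 14:00 at or after RM9 ends 11:30 → clear.
RM6: starts 15:30 at or after RM9 ends 11:30 → clear.
RM7: starts 16:30 at or after RM9 ends 11:30 → clear.
RM8: starts 18:15 at or after RM9 ends 11:30 → clear.
RM9 overlaps RM3, RM4.

Yes — it overlaps RM3, RM4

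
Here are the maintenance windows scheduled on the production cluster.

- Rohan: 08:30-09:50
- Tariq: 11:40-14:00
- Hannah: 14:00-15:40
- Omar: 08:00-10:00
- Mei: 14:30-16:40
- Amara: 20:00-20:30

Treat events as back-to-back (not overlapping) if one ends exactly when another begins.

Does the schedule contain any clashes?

Yes

Sorted by start: Omar, Rohan, Tariq, Hannah, Mei, Amara.
Rohan starts before Omar ends → Omar and Rohan overlap.
That's a conflict, so the schedule is not conflict-free.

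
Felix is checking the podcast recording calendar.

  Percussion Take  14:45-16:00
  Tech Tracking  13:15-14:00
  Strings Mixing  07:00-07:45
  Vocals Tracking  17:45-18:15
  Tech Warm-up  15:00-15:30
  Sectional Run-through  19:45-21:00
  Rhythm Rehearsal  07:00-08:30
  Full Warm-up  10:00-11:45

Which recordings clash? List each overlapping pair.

Sorted by start: Strings Mixing, Rhythm Rehearsal, Full Warm-up, Tech Tracking, Percussion Take, Tech Warm-up, Vocals Tracking, Sectional Run-through.
Rhythm Rehearsal starts before Strings Mixing ends → Strings Mixing and Rhythm Rehearsal overlap.
Full Warm-up starts after Strings Mixing ends, so Strings Mixing has no further overlaps.
Full Warm-up starts after Rhythm Rehearsal ends, so Rhythm Rehearsal has no further overlaps.
Tech Tracking starts after Full Warm-up ends, so Full Warm-up has no further overlaps.
Percussion Take starts after Tech Tracking ends, so Tech Tracking has no further overlaps.
Tech Warm-up starts before Percussion Take ends → Percussion Take and Tech Warm-up overlap.
Vocals Tracking starts after Percussion Take ends, so Percussion Take has no further overlaps.
Vocals Tracking starts after Tech Warm-up ends, so Tech Warm-up has no further overlaps.
Sectional Run-through starts after Vocals Tracking ends.

Percussion Take & Tech Warm-up, Rhythm Rehearsal & Strings Mixing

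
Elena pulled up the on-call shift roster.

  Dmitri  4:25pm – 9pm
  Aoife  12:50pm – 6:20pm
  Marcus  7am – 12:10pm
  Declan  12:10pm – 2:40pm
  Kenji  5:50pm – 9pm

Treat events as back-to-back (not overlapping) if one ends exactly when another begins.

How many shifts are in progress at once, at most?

3

Sweep the timeline, counting +1 at each start and −1 at each end (ends before starts at a tie):
7am start Marcus → 1
12:10pm end Marcus → 0
12:10pm start Declan → 1
12:50pm start Aoife → 2
2:40pm end Declan → 1
4:25pm start Dmitri → 2
5:50pm start Kenji → 3
6:20pm end Aoife → 2
9pm end Dmitri → 1
9pm end Kenji → 0
Peak is 3, at 5:50pm (Aoife, Dmitri, Kenji).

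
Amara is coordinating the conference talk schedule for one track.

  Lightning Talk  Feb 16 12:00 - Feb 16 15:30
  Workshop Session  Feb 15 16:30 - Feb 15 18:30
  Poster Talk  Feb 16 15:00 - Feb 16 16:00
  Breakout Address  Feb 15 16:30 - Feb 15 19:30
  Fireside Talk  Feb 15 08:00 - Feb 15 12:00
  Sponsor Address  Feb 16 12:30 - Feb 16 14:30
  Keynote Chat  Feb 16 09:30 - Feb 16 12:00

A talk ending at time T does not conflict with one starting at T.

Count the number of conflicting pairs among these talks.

Two intervals overlap when each starts before the other ends.
Sorted by start: Fireside Talk, Workshop Session, Breakout Address, Keynote Chat, Lightning Talk, Sponsor Address, Poster Talk.
Workshop Session starts after Fireside Talk ends — done with Fireside Talk.
Breakout Address starts before Workshop Session ends → Workshop Session and Breakout Address overlap.
Keynote Chat starts after Workshop Session ends — done with Workshop Session.
Keynote Chat starts after Breakout Address ends — done with Breakout Address.
Lightning Talk starts exactly when Keynote Chat ends (back-to-back, no overlap) — done with Keynote Chat.
Sponsor Address starts before Lightning Talk ends → Lightning Talk and Sponsor Address overlap.
Poster Talk starts before Lightning Talk ends → Lightning Talk and Poster Talk overlap.
Poster Talk starts after Sponsor Address ends.
Overlapping pairs: Breakout Address & Workshop Session, Lightning Talk & Poster Talk, Lightning Talk & Sponsor Address — 3 in total.

3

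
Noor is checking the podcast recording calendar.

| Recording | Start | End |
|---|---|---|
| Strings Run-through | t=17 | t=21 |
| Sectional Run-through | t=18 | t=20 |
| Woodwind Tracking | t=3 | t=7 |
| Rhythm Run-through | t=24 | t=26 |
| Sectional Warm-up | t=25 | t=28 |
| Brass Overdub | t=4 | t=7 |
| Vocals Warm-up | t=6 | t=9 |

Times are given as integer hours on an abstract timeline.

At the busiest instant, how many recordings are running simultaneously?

3

Sort all start/end points and keep a running count:
t=3 start Woodwind Tracking → 1
t=4 start Brass Overdub → 2
t=6 start Vocals Warm-up → 3
t=7 end Brass Overdub → 2
t=7 end Woodwind Tracking → 1
t=9 end Vocals Warm-up → 0
t=17 start Strings Run-through → 1
t=18 start Sectional Run-through → 2
t=20 end Sectional Run-through → 1
t=21 end Strings Run-through → 0
t=24 start Rhythm Run-through → 1
t=25 start Sectional Warm-up → 2
t=26 end Rhythm Run-through → 1
t=28 end Sectional Warm-up → 0
Peak is 3, at t=6 (Brass Overdub, Vocals Warm-up, Woodwind Tracking).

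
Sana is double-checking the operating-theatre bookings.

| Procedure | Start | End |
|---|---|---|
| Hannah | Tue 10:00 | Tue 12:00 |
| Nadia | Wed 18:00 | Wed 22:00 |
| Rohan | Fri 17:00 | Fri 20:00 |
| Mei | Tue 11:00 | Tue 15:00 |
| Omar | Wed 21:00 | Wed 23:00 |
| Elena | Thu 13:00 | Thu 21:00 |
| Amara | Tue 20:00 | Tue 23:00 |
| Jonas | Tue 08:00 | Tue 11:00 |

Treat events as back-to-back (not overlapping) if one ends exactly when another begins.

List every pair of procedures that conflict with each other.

Hannah & Jonas, Hannah & Mei, Nadia & Omar

Sorted by start: Jonas, Hannah, Mei, Amara, Nadia, Omar, Elena, Rohan.
Hannah starts before Jonas ends → Jonas and Hannah overlap.
Mei starts exactly when Jonas ends (back-to-back, no overlap), so nothing later overlaps Jonas either.
Mei starts before Hannah ends → Hannah and Mei overlap.
Amara starts after Hannah ends, so nothing later overlaps Hannah either.
Amara starts after Mei ends, so nothing later overlaps Mei either.
Nadia starts after Amara ends, so nothing later overlaps Amara either.
Omar starts before Nadia ends → Nadia and Omar overlap.
Elena starts after Nadia ends, so nothing later overlaps Nadia either.
Elena starts after Omar ends, so nothing later overlaps Omar either.
Rohan starts after Elena ends.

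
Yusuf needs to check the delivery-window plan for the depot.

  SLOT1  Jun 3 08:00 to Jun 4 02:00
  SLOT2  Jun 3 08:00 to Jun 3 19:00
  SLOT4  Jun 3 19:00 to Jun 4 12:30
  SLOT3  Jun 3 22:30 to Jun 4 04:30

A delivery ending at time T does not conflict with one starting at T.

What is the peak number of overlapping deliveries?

3

Sweep the timeline, counting +1 at each start and −1 at each end (ends before starts at a tie):
Jun 3 08:00 start SLOT1 → 1
Jun 3 08:00 start SLOT2 → 2
Jun 3 19:00 end SLOT2 → 1
Jun 3 19:00 start SLOT4 → 2
Jun 3 22:30 start SLOT3 → 3
Jun 4 02:00 end SLOT1 → 2
Jun 4 04:30 end SLOT3 → 1
Jun 4 12:30 end SLOT4 → 0
Peak is 3, at Jun 3 22:30 (SLOT1, SLOT3, SLOT4).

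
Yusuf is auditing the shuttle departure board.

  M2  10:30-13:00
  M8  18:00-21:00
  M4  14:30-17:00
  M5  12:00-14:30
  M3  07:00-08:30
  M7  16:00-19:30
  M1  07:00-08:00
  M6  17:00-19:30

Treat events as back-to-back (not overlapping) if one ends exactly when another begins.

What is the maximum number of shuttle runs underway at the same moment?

3

Sort all start/end points and keep a running count:
07:00 start M1 → 1
07:00 start M3 → 2
08:00 end M1 → 1
08:30 end M3 → 0
10:30 start M2 → 1
12:00 start M5 → 2
13:00 end M2 → 1
14:30 end M5 → 0
14:30 start M4 → 1
16:00 start M7 → 2
17:00 end M4 → 1
17:00 start M6 → 2
18:00 start M8 → 3
19:30 end M6 → 2
19:30 end M7 → 1
21:00 end M8 → 0
Peak is 3, at 18:00 (M6, M7, M8).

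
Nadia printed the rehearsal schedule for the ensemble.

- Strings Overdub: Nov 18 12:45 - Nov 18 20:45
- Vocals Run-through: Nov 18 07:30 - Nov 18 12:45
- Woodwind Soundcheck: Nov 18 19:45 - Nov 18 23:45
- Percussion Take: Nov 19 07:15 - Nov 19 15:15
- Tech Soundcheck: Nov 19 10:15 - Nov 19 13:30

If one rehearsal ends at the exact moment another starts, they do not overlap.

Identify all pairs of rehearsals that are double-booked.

Sorted by start: Vocals Run-through, Strings Overdub, Woodwind Soundcheck, Percussion Take, Tech Soundcheck.
Strings Overdub starts exactly when Vocals Run-through ends (back-to-back, no overlap) — done with Vocals Run-through.
Woodwind Soundcheck starts before Strings Overdub ends → Strings Overdub and Woodwind Soundcheck overlap.
Percussion Take starts after Strings Overdub ends — done with Strings Overdub.
Percussion Take starts after Woodwind Soundcheck ends — done with Woodwind Soundcheck.
Tech Soundcheck starts before Percussion Take ends → Percussion Take and Tech Soundcheck overlap.

Percussion Take & Tech Soundcheck, Strings Overdub & Woodwind Soundcheck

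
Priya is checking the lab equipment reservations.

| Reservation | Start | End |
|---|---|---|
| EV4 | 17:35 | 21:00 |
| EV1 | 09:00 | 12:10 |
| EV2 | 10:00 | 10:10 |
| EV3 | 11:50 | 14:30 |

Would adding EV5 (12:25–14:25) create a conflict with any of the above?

EV1: ends 12:10 at or before EV5 starts 12:25 → clear.
EV2: ends 10:10 at or before EV5 starts 12:25 → clear.
EV3: starts 11:50 before EV5 ends 14:25, and ends 14:30 after EV5 starts 12:25 → overlap.
EV4: starts 17:35 at or after EV5 ends 14:25 → clear.
EV5 overlaps EV3.

Yes — it overlaps EV3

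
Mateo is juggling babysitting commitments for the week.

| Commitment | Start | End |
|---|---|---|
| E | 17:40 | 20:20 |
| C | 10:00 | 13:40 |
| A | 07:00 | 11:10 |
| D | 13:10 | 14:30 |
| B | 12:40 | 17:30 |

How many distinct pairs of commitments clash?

4

Sorted by start: A, C, B, D, E.
C starts before A ends → A and C overlap.
B starts after A ends, so nothing later overlaps A either.
B starts before C ends → C and B overlap.
D starts before C ends → C and D overlap.
E starts after C ends.
D starts before B ends → B and D overlap.
E starts after B ends.
E starts after D ends.
Overlapping pairs: A & C, B & C, B & D, C & D — 4 in total.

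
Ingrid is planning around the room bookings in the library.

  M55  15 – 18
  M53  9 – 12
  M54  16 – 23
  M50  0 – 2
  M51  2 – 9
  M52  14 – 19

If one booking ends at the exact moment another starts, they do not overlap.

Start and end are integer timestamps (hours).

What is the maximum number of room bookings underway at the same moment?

3

Sort all start/end points and keep a running count:
0 start M50 → 1
2 end M50 → 0
2 start M51 → 1
9 end M51 → 0
9 start M53 → 1
12 end M53 → 0
14 start M52 → 1
15 start M55 → 2
16 start M54 → 3
18 end M55 → 2
19 end M52 → 1
23 end M54 → 0
Peak is 3, at 16 (M52, M54, M55).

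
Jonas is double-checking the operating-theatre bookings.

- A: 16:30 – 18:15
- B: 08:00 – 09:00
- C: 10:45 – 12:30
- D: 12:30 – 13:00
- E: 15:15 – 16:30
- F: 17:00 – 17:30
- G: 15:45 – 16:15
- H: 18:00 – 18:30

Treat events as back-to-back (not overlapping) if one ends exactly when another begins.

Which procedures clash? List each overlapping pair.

Sorted by start: B, C, D, E, G, A, F, H.
C starts after B ends, so nothing later overlaps B either.
D starts exactly when C ends (back-to-back, no overlap), so nothing later overlaps C either.
E starts after D ends, so nothing later overlaps D either.
G starts before E ends → E and G overlap.
A starts exactly when E ends (back-to-back, no overlap), so nothing later overlaps E either.
A starts after G ends, so nothing later overlaps G either.
F starts before A ends → A and F overlap.
H starts before A ends → A and H overlap.
H starts after F ends.

A & F, A & H, E & G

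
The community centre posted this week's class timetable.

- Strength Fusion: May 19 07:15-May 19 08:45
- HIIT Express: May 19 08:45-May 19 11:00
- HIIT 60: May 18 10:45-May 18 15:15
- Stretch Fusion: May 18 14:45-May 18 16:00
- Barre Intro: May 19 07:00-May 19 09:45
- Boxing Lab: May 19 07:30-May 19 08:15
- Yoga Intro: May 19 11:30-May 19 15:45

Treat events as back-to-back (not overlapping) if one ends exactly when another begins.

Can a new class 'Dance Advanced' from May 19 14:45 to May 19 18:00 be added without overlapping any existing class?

No — it overlaps Yoga Intro

HIIT 60: ends May 18 15:15 at or before Dance Advanced starts May 19 14:45 → clear.
Stretch Fusion: ends May 18 16:00 at or before Dance Advanced starts May 19 14:45 → clear.
Barre Intro: ends May 19 09:45 at or before Dance Advanced starts May 19 14:45 → clear.
Strength Fusion: ends May 19 08:45 at or before Dance Advanced starts May 19 14:45 → clear.
Boxing Lab: ends May 19 08:15 at or before Dance Advanced starts May 19 14:45 → clear.
HIIT Express: ends May 19 11:00 at or before Dance Advanced starts May 19 14:45 → clear.
Yoga Intro: starts May 19 11:30 before Dance Advanced ends May 19 18:00, and ends May 19 15:45 after Dance Advanced starts May 19 14:45 → overlap.
Dance Advanced overlaps Yoga Intro.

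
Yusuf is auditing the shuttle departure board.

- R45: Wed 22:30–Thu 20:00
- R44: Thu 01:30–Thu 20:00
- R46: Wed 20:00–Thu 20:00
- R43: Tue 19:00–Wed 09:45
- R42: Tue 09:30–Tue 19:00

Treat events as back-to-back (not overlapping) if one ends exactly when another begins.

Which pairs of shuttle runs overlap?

R44 & R45, R44 & R46, R45 & R46

Sorted by start: R42, R43, R46, R45, R44.
R43 starts exactly when R42 ends (back-to-back, no overlap); R42 is clear from here.
R46 starts after R43 ends; R43 is clear from here.
R45 starts before R46 ends → R46 and R45 overlap.
R44 starts before R46 ends → R46 and R44 overlap.
R44 starts before R45 ends → R45 and R44 overlap.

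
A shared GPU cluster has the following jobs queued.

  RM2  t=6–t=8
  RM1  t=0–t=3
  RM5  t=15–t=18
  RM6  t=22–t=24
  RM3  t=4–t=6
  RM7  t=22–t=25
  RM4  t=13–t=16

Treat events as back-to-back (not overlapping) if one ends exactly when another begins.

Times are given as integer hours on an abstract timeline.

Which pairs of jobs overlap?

RM4 & RM5, RM6 & RM7

Sorted by start: RM1, RM3, RM2, RM4, RM5, RM6, RM7.
RM3 starts after RM1 ends, so nothing later overlaps RM1 either.
RM2 starts exactly when RM3 ends (back-to-back, no overlap), so nothing later overlaps RM3 either.
RM4 starts after RM2 ends, so nothing later overlaps RM2 either.
RM5 starts before RM4 ends → RM4 and RM5 overlap.
RM6 starts after RM4 ends, so nothing later overlaps RM4 either.
RM6 starts after RM5 ends, so nothing later overlaps RM5 either.
RM7 starts before RM6 ends → RM6 and RM7 overlap.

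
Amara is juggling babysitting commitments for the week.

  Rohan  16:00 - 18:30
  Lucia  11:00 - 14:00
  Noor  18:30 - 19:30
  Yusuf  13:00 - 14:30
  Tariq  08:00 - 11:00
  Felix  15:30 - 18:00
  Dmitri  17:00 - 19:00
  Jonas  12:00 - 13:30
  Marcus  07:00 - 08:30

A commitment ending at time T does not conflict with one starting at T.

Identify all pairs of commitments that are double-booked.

Sorted by start: Marcus, Tariq, Lucia, Jonas, Yusuf, Felix, Rohan, Dmitri, Noor.
Tariq starts before Marcus ends → Marcus and Tariq overlap.
Lucia starts after Marcus ends, so Marcus has no further overlaps.
Lucia starts exactly when Tariq ends (back-to-back, no overlap), so Tariq has no further overlaps.
Jonas starts before Lucia ends → Lucia and Jonas overlap.
Yusuf starts before Lucia ends → Lucia and Yusuf overlap.
Felix starts after Lucia ends, so Lucia has no further overlaps.
Yusuf starts before Jonas ends → Jonas and Yusuf overlap.
Felix starts after Jonas ends, so Jonas has no further overlaps.
Felix starts after Yusuf ends, so Yusuf has no further overlaps.
Rohan starts before Felix ends → Felix and Rohan overlap.
Dmitri starts before Felix ends → Felix and Dmitri overlap.
Noor starts after Felix ends.
Dmitri starts before Rohan ends → Rohan and Dmitri overlap.
Noor starts exactly when Rohan ends (back-to-back, no overlap).
Noor starts before Dmitri ends → Dmitri and Noor overlap.

Dmitri & Felix, Dmitri & Noor, Dmitri & Rohan, Felix & Rohan, Jonas & Lucia, Jonas & Yusuf, Lucia & Yusuf, Marcus & Tariq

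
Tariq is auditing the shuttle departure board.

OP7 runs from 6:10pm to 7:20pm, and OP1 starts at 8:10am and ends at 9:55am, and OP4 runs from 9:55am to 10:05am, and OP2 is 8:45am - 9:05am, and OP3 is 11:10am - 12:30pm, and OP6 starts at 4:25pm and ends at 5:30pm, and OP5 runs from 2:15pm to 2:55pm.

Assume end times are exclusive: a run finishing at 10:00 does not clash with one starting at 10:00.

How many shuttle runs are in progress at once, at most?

2

Sweep the timeline, counting +1 at each start and −1 at each end (ends before starts at a tie):
8:10am start OP1 → 1
8:45am start OP2 → 2
9:05am end OP2 → 1
9:55am end OP1 → 0
9:55am start OP4 → 1
10:05am end OP4 → 0
11:10am start OP3 → 1
12:30pm end OP3 → 0
2:15pm start OP5 → 1
2:55pm end OP5 → 0
4:25pm start OP6 → 1
5:30pm end OP6 → 0
6:10pm start OP7 → 1
7:20pm end OP7 → 0
Peak is 2, at 8:45am (OP1, OP2).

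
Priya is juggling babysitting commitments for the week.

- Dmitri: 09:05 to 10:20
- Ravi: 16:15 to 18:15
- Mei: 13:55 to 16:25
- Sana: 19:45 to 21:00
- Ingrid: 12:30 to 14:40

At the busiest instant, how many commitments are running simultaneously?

2

Walk through starts and ends in time order (an end at T is processed before a start at T):
09:05 start Dmitri → 1
10:20 end Dmitri → 0
12:30 start Ingrid → 1
13:55 start Mei → 2
14:40 end Ingrid → 1
16:15 start Ravi → 2
16:25 end Mei → 1
18:15 end Ravi → 0
19:45 start Sana → 1
21:00 end Sana → 0
Peak is 2, at 13:55 (Ingrid, Mei).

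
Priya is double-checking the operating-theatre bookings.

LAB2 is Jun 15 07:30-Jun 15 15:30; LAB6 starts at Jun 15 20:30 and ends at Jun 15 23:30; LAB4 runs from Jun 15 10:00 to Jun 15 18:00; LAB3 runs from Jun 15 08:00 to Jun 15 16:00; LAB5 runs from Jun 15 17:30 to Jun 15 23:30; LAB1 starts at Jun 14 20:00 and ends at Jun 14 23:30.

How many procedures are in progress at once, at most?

3

Walk through starts and ends in time order (an end at T is processed before a start at T):
Jun 14 20:00 start LAB1 → 1
Jun 14 23:30 end LAB1 → 0
Jun 15 07:30 start LAB2 → 1
Jun 15 08:00 start LAB3 → 2
Jun 15 10:00 start LAB4 → 3
Jun 15 15:30 end LAB2 → 2
Jun 15 16:00 end LAB3 → 1
Jun 15 17:30 start LAB5 → 2
Jun 15 18:00 end LAB4 → 1
Jun 15 20:30 start LAB6 → 2
Jun 15 23:30 end LAB5 → 1
Jun 15 23:30 end LAB6 → 0
Peak is 3, at Jun 15 10:00 (LAB2, LAB3, LAB4).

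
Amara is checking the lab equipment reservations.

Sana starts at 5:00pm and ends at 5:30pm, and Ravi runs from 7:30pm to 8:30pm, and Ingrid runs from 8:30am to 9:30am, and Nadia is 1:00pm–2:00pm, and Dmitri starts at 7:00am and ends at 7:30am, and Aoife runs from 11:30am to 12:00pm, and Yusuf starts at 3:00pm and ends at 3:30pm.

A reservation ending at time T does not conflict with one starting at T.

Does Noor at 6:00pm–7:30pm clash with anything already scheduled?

No — it doesn't clash with anything

Dmitri: ends 7:30am at or before Noor starts 6:00pm → clear.
Ingrid: ends 9:30am at or before Noor starts 6:00pm → clear.
Aoife: ends 12:00pm at or before Noor starts 6:00pm → clear.
Nadia: ends 2:00pm at or before Noor starts 6:00pm → clear.
Yusuf: ends 3:30pm at or before Noor starts 6:00pm → clear.
Sana: ends 5:30pm at or before Noor starts 6:00pm → clear.
Ravi: starts 7:30pm at or after Noor ends 7:30pm → clear.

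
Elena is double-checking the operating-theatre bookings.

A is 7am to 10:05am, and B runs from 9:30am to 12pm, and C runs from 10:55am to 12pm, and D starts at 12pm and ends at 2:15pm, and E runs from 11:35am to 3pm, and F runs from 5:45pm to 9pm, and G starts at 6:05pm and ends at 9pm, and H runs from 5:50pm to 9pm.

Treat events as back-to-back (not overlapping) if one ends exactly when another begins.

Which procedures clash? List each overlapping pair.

Sorted by start: A, B, C, E, D, F, H, G.
B starts before A ends → A and B overlap.
C starts after A ends — done with A.
C starts before B ends → B and C overlap.
E starts before B ends → B and E overlap.
D starts exactly when B ends (back-to-back, no overlap) — done with B.
E starts before C ends → C and E overlap.
D starts exactly when C ends (back-to-back, no overlap) — done with C.
D starts before E ends → E and D overlap.
F starts after E ends — done with E.
F starts after D ends — done with D.
H starts before F ends → F and H overlap.
G starts before F ends → F and G overlap.
G starts before H ends → H and G overlap.

A & B, B & C, B & E, C & E, D & E, F & G, F & H, G & H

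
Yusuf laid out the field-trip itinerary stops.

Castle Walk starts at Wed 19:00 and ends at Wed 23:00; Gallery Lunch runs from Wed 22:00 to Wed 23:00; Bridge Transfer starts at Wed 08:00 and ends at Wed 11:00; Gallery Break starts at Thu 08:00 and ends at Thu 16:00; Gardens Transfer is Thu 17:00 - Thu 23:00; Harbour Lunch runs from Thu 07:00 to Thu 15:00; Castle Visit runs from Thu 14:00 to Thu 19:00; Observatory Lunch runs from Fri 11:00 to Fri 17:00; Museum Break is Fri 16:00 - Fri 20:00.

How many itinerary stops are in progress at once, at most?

Walk through starts and ends in time order (an end at T is processed before a start at T):
Wed 08:00 start Bridge Transfer → 1
Wed 11:00 end Bridge Transfer → 0
Wed 19:00 start Castle Walk → 1
Wed 22:00 start Gallery Lunch → 2
Wed 23:00 end Castle Walk → 1
Wed 23:00 end Gallery Lunch → 0
Thu 07:00 start Harbour Lunch → 1
Thu 08:00 start Gallery Break → 2
Thu 14:00 start Castle Visit → 3
Thu 15:00 end Harbour Lunch → 2
Thu 16:00 end Gallery Break → 1
Thu 17:00 start Gardens Transfer → 2
Thu 19:00 end Castle Visit → 1
Thu 23:00 end Gardens Transfer → 0
Fri 11:00 start Observatory Lunch → 1
Fri 16:00 start Museum Break → 2
Fri 17:00 end Observatory Lunch → 1
Fri 20:00 end Museum Break → 0
Peak is 3, at Thu 14:00 (Castle Visit, Gallery Break, Harbour Lunch).

3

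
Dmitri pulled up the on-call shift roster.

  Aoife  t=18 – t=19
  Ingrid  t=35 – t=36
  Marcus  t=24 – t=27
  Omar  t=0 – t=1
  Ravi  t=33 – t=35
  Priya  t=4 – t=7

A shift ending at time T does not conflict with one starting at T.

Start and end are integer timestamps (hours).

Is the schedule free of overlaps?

Yes

Sorted by start: Omar, Priya, Aoife, Marcus, Ravi, Ingrid.
Priya starts after Omar ends — done with Omar.
Aoife starts after Priya ends — done with Priya.
Marcus starts after Aoife ends — done with Aoife.
Ravi starts after Marcus ends — done with Marcus.
Ingrid starts exactly when Ravi ends (back-to-back, no overlap).
Every pair is clear; the schedule has no overlaps.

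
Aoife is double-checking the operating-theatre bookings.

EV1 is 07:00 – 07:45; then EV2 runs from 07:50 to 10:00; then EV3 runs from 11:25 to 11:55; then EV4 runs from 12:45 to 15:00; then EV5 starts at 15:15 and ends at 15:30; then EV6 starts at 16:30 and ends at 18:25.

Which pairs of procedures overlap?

no overlapping pairs

Sorted by start: EV1, EV2, EV3, EV4, EV5, EV6.
EV2 starts after EV1 ends — done with EV1.
EV3 starts after EV2 ends — done with EV2.
EV4 starts after EV3 ends — done with EV3.
EV5 starts after EV4 ends — done with EV4.
EV6 starts after EV5 ends.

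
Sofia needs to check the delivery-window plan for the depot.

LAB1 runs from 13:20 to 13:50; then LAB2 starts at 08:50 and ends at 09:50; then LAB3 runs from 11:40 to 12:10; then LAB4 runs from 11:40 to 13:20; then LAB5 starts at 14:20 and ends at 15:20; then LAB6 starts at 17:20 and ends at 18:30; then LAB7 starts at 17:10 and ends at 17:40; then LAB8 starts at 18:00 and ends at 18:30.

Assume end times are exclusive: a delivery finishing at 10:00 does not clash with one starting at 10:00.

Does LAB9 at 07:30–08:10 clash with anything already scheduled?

LAB2: starts 08:50 at or after LAB9 ends 08:10 → clear.
LAB3: starts 11:40 at or after LAB9 ends 08:10 → clear.
LAB4: starts 11:40 at or after LAB9 ends 08:10 → clear.
LAB1: starts 13:20 at or after LAB9 ends 08:10 → clear.
LAB5: starts 14:20 at or after LAB9 ends 08:10 → clear.
LAB7: starts 17:10 at or after LAB9 ends 08:10 → clear.
LAB6: starts 17:20 at or after LAB9 ends 08:10 → clear.
LAB8: starts 18:00 at or after LAB9 ends 08:10 → clear.

No — it doesn't clash with anything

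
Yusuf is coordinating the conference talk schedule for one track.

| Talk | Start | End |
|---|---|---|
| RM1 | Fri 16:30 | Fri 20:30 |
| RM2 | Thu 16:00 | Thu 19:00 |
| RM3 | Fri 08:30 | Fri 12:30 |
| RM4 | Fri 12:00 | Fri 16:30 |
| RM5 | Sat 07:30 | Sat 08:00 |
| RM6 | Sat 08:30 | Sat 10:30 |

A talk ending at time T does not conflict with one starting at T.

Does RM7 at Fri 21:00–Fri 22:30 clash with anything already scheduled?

RM2: ends Thu 19:00 at or before RM7 starts Fri 21:00 → clear.
RM3: ends Fri 12:30 at or before RM7 starts Fri 21:00 → clear.
RM4: ends Fri 16:30 at or before RM7 starts Fri 21:00 → clear.
RM1: ends Fri 20:30 at or before RM7 starts Fri 21:00 → clear.
RM5: starts Sat 07:30 at or after RM7 ends Fri 22:30 → clear.
RM6: starts Sat 08:30 at or after RM7 ends Fri 22:30 → clear.

No — it doesn't clash with anything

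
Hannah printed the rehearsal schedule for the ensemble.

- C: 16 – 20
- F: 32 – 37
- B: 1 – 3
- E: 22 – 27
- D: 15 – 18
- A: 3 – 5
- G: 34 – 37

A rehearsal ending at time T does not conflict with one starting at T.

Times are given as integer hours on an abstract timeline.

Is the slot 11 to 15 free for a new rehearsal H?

B: ends 3 at or before H starts 11 → clear.
A: ends 5 at or before H starts 11 → clear.
D: starts 15 at or after H ends 15 → clear.
C: starts 16 at or after H ends 15 → clear.
E: starts 22 at or after H ends 15 → clear.
F: starts 32 at or after H ends 15 → clear.
G: starts 34 at or after H ends 15 → clear.

Yes — the slot is free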